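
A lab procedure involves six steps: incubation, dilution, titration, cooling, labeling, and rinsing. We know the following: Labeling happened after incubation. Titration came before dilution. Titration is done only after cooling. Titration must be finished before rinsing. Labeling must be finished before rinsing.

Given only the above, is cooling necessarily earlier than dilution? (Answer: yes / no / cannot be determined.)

Chain the constraints: cooling → titration → dilution. Each link is directly stated, so cooling comes before dilution.

yes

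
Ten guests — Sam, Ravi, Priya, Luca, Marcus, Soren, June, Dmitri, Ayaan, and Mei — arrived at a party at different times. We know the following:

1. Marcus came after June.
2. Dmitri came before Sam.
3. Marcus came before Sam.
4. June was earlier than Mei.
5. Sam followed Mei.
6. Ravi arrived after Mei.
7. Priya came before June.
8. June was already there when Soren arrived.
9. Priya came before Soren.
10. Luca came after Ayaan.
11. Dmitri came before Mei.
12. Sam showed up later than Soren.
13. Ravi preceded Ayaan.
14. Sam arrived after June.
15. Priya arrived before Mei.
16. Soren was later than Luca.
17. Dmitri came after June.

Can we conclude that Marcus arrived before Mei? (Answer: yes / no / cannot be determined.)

No chain of stated constraints runs from Marcus to Mei, and none runs from Mei to Marcus either.
So the relative order of Marcus and Mei is not fixed by the given facts.

cannot be determined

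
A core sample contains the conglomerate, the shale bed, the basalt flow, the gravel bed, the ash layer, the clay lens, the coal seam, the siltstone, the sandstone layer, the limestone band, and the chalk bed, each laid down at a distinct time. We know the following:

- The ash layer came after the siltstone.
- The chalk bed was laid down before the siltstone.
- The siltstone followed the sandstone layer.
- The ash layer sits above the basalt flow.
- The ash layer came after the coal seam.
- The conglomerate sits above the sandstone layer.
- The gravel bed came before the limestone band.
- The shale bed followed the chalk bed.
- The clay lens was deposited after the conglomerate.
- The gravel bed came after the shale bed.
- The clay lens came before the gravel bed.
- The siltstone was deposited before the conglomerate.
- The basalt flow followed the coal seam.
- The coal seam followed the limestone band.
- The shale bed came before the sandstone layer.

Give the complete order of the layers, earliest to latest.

The constraints fix every adjacent pair, so only one ordering works:
the chalk bed → the shale bed → the sandstone layer → the siltstone → the conglomerate → the clay lens → the gravel bed → the limestone band → the coal seam → the basalt flow → the ash layer.

the chalk bed, the shale bed, the sandstone layer, the siltstone, the conglomerate, the clay lens, the gravel bed, the limestone band, the coal seam, the basalt flow, the ash layer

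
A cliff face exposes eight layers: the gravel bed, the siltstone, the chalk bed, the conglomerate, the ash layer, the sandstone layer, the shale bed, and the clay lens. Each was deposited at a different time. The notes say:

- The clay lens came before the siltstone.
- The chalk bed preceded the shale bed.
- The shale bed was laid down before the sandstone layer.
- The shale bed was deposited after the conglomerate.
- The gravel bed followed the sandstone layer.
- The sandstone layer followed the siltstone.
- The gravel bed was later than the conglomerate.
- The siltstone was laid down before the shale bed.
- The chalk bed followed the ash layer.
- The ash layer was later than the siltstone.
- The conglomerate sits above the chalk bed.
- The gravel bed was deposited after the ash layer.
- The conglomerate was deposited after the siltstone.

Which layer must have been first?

The clay lens has a chain of constraints placing it before every other layer, so the clay lens must be first.

the clay lens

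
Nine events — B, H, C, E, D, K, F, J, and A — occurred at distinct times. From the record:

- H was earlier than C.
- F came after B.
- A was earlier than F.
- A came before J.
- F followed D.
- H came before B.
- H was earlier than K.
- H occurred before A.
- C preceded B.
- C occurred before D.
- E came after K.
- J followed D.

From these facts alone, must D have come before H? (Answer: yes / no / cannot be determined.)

Tracing the constraints gives H → C → D, so H must come before D.
That means D cannot be before H.

no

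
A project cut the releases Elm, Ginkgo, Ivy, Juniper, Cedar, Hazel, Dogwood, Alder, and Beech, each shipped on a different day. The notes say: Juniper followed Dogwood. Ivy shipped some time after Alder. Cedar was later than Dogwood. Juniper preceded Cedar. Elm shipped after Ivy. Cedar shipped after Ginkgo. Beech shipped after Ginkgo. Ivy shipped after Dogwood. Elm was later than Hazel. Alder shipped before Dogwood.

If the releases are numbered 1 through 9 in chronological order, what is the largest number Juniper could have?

8

Juniper must come before Cedar — 1 release forced after it.
Everything else can be placed before Juniper in some valid order, so Juniper can sit as late as position 9 − 1 = 8.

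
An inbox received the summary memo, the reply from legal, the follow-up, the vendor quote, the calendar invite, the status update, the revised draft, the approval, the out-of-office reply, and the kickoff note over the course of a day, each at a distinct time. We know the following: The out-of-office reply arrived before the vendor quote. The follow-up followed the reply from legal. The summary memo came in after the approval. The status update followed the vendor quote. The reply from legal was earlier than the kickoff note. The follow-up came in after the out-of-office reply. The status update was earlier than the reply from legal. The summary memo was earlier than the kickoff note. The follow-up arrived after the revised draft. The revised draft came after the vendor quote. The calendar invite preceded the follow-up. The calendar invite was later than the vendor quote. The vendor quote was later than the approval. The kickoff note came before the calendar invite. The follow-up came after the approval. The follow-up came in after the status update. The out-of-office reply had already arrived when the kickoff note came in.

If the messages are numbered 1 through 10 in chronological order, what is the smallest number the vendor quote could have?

The approval and the out-of-office reply must both come before the vendor quote — 2 forced predecessors.
Nothing else is forced ahead of the vendor quote, so its earliest slot is position 2 + 1 = 3.

3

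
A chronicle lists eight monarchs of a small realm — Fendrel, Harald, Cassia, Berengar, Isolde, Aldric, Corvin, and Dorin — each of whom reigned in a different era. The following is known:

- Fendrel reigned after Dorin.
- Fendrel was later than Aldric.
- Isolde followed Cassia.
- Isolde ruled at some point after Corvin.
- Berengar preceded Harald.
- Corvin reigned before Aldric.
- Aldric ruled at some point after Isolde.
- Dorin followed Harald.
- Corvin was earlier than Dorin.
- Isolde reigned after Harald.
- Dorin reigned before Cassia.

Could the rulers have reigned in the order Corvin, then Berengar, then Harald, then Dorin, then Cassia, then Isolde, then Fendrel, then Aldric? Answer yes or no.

The constraints require Aldric before Fendrel, but in the proposed sequence Fendrel appears ahead of Aldric. That one violation is enough.

no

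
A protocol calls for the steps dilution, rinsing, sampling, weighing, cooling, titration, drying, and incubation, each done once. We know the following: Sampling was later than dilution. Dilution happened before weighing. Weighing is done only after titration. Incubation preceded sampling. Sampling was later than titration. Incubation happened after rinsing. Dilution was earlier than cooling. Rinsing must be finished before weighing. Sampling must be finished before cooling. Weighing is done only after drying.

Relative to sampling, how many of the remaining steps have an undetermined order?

Forced before sampling: dilution, incubation, rinsing, and titration; forced after sampling: cooling.
That leaves drying and weighing with no forced order relative to sampling — 2.

2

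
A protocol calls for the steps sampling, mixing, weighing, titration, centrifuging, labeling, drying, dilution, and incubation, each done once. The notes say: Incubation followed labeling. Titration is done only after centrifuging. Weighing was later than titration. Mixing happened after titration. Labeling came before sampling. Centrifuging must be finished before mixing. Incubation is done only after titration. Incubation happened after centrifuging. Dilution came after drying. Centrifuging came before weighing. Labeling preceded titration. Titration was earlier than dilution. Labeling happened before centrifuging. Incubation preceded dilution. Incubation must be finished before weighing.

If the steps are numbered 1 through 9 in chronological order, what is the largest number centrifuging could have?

Centrifuging must come before dilution, incubation, mixing, titration, and weighing — 5 steps forced after it.
Everything else can be placed before centrifuging in some valid order, so centrifuging can sit as late as position 9 − 5 = 4.

4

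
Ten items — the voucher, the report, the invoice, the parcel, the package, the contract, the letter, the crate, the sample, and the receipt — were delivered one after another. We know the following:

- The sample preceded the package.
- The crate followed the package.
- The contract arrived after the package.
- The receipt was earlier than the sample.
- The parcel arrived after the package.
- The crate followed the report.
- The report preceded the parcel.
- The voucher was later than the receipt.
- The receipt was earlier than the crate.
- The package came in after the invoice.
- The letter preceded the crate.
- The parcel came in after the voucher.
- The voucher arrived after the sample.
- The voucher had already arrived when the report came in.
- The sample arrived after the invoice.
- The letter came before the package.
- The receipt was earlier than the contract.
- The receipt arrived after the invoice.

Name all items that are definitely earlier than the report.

the invoice, the receipt, the sample, the voucher

Directly stated before the report: the voucher.
The invoice reaches the report via the invoice → the receipt → the voucher → the report.
The receipt reaches the report via the receipt → the voucher → the report.
The sample reaches the report via the sample → the voucher → the report.
No chain forces the contract (or any of the others) ahead of the report.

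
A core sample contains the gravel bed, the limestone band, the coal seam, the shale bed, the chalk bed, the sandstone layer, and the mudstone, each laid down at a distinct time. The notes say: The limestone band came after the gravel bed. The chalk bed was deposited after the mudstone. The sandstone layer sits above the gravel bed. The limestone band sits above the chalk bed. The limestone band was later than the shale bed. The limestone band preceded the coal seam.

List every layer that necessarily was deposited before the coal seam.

Directly stated before the coal seam: the limestone band.
The chalk bed reaches the coal seam via the chalk bed → the limestone band → the coal seam.
The gravel bed reaches the coal seam via the gravel bed → the limestone band → the coal seam.
The mudstone reaches the coal seam via the mudstone → the chalk bed → the limestone band → the coal seam.
Likewise the shale bed reaches the coal seam by chaining the stated constraints.

the chalk bed, the gravel bed, the limestone band, the mudstone, the shale bed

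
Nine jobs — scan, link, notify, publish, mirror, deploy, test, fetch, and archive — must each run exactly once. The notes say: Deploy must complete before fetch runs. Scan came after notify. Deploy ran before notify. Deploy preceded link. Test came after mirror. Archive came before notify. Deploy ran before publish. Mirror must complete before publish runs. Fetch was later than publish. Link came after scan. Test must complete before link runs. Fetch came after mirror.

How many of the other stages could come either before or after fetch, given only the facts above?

5

Forced before fetch: deploy, mirror, and publish.
That leaves archive, link, notify, scan, and test with no forced order relative to fetch — 5.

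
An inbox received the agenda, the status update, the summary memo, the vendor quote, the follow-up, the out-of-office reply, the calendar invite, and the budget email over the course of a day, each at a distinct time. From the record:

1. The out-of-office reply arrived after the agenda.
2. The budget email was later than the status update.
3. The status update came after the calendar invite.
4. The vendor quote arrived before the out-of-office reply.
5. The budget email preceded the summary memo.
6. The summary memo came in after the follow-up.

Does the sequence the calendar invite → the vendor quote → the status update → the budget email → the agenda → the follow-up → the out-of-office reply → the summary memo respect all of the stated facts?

yes

Check each stated constraint against the proposed order — e.g. the budget email is ahead of the summary memo; the vendor quote is ahead of the out-of-office reply. Every pair is in the required order; nothing is violated.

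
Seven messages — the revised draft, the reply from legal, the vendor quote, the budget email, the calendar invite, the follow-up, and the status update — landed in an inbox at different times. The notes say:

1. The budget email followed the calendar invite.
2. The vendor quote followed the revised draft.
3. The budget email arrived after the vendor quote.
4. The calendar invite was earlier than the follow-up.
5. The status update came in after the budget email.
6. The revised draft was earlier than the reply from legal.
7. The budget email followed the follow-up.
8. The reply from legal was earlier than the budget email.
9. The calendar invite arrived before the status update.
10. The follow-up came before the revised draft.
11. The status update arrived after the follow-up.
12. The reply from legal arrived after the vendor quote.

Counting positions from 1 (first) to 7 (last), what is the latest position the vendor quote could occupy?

The vendor quote must come before the budget email, the reply from legal, and the status update — 3 messages forced after it.
Everything else can be placed before the vendor quote in some valid order, so the vendor quote can sit as late as position 7 − 3 = 4.

4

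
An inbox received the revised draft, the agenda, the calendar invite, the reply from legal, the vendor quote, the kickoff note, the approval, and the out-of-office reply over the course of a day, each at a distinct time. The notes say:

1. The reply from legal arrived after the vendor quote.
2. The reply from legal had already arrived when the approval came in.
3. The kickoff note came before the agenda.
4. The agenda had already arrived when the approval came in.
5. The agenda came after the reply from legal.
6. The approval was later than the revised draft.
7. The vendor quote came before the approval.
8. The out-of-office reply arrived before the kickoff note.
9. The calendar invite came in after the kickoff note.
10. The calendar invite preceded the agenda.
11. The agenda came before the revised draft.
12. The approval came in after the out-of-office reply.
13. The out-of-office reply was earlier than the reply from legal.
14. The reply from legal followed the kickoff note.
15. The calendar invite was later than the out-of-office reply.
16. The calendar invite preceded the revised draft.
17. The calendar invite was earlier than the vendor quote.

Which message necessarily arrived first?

the out-of-office reply

The out-of-office reply has a chain of constraints placing it before every other message, so the out-of-office reply must be first.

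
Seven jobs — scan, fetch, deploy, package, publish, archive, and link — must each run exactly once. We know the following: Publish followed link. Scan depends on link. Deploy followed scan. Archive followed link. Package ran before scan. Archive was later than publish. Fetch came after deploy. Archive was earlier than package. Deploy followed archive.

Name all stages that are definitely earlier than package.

Directly stated before package: archive.
Link reaches package via link → archive → package.
Publish reaches package via publish → archive → package.
No chain forces fetch (or any of the others) ahead of package.

archive, link, publish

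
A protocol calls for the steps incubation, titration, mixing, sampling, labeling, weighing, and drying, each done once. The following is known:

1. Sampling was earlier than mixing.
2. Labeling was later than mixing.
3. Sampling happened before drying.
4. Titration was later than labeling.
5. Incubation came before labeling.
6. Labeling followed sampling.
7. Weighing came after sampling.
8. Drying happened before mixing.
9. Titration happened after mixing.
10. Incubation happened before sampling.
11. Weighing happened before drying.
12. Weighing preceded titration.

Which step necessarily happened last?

Every other step has a chain of constraints placing it before titration, so titration is last.

titration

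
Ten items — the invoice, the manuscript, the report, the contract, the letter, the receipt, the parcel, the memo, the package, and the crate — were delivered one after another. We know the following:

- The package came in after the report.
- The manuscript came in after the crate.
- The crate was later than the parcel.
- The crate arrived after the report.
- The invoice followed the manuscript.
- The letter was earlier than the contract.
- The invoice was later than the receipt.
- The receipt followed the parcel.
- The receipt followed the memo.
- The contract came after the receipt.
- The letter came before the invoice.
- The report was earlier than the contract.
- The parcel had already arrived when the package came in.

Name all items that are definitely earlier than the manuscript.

the crate, the parcel, the report

Directly stated before the manuscript: the crate.
The parcel reaches the manuscript via the parcel → the crate → the manuscript.
The report reaches the manuscript via the report → the crate → the manuscript.
No chain forces the letter (or any of the others) ahead of the manuscript.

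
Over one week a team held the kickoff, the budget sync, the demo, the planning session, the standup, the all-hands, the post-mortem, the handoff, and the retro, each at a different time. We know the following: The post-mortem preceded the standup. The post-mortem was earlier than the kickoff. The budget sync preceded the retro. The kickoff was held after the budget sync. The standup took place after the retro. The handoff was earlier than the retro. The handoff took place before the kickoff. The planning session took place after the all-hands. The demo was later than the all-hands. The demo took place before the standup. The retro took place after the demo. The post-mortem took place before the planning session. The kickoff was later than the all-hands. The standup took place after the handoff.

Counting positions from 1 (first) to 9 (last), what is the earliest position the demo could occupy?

2

The all-hands must come before the demo — 1 forced predecessor.
Nothing else is forced ahead of the demo, so its earliest slot is position 1 + 1 = 2.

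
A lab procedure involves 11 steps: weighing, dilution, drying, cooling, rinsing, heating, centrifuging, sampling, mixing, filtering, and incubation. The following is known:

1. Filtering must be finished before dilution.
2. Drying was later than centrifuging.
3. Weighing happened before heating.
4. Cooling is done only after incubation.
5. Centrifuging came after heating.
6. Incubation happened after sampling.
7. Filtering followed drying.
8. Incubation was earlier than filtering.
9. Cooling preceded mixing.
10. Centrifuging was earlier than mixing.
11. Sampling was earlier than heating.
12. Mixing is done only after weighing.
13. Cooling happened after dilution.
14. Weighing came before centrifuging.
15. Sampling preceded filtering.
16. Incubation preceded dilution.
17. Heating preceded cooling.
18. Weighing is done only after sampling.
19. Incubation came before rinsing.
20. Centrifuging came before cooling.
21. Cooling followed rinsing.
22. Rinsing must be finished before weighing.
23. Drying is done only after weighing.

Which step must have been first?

Sampling has a chain of constraints placing it before every other step, so sampling must be first.

sampling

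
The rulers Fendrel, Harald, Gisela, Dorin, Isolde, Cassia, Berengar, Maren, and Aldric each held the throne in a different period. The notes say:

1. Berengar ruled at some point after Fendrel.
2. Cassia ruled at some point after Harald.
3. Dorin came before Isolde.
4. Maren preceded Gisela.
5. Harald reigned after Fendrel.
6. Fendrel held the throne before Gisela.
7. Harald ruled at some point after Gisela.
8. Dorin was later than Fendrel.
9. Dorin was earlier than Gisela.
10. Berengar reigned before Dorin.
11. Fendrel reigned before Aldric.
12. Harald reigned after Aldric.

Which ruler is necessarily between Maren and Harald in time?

Tracing the constraints gives Maren → Gisela → Harald, so Gisela sits after Maren and before Harald.
No other ruler is forced both after Maren and before Harald.

Gisela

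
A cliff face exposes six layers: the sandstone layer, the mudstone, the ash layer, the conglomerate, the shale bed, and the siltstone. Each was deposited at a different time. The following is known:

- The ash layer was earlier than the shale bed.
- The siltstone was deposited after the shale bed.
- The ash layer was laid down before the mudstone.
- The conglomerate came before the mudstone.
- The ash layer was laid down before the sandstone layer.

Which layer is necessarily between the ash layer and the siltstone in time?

Tracing the constraints gives the ash layer → the shale bed → the siltstone, so the shale bed sits after the ash layer and before the siltstone.
No other layer is forced both after the ash layer and before the siltstone.

the shale bed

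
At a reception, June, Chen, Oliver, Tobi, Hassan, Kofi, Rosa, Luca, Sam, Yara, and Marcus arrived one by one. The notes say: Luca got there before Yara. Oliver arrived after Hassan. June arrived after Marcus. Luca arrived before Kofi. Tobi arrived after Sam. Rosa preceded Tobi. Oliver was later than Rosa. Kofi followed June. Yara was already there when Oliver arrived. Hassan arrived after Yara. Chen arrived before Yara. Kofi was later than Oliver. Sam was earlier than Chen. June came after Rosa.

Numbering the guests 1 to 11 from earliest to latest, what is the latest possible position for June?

10

June must come before Kofi — 1 guest forced after them.
Everything else can be placed before June in some valid order, so June can sit as late as position 11 − 1 = 10.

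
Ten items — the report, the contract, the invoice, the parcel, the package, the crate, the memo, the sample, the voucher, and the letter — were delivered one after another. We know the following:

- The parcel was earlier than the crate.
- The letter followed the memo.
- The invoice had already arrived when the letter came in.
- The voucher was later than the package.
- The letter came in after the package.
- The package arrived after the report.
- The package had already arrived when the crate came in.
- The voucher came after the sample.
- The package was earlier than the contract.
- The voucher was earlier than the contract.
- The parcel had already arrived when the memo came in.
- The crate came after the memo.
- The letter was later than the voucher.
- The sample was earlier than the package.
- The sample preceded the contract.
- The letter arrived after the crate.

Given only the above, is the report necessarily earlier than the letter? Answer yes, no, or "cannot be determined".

yes

Chain the constraints: the report → the package → the letter. Each link is directly stated, so the report comes before the letter.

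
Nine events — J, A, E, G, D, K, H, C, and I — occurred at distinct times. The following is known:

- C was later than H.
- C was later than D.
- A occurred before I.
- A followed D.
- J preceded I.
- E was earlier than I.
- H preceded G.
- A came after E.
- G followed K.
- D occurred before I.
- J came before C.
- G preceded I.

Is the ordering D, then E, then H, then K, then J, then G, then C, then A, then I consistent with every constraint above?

yes

Check each stated constraint against the proposed order — e.g. E is ahead of I; D is ahead of I. Every pair is in the required order; nothing is violated.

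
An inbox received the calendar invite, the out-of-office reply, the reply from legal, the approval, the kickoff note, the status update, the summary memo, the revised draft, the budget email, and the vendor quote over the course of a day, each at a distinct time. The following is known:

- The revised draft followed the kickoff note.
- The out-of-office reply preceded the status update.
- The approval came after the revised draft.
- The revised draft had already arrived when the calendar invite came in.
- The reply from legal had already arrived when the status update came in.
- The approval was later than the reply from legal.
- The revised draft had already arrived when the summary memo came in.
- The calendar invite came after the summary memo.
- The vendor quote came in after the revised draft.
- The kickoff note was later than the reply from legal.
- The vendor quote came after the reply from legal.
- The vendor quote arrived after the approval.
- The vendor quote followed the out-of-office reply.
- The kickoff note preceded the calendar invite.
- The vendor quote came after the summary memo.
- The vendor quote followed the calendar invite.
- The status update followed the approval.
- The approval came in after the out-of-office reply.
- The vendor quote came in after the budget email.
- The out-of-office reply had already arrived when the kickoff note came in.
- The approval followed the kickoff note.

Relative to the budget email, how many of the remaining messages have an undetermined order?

Forced after the budget email: the vendor quote.
That leaves the approval, the calendar invite, the kickoff note, the out-of-office reply, the reply from legal, the revised draft, the status update, and the summary memo with no forced order relative to the budget email — 8.

8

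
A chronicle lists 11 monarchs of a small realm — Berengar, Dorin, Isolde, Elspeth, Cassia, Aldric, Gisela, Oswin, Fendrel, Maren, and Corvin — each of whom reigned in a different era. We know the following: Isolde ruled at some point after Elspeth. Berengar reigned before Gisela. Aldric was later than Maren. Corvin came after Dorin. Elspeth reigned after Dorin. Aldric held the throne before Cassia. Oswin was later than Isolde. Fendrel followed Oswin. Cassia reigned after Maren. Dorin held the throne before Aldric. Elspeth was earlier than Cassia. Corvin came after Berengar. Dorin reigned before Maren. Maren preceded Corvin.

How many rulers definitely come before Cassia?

4

Directly stated before Cassia: Aldric, Elspeth, and Maren.
Dorin reaches Cassia via Dorin → Aldric → Cassia.
That's Aldric, Dorin, Elspeth, and Maren — 4 in all.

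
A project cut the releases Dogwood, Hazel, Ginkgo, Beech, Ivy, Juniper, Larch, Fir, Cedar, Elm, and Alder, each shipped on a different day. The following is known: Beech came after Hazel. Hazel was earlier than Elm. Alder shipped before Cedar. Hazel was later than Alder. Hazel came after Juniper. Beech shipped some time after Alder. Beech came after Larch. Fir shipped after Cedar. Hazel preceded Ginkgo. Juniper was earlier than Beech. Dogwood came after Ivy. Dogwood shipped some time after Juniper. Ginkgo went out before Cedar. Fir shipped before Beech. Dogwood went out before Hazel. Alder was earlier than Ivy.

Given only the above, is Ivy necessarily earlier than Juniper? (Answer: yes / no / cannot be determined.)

No chain of stated constraints runs from Ivy to Juniper, and none runs from Juniper to Ivy either.
So the relative order of Ivy and Juniper is not fixed by the given facts.

cannot be determined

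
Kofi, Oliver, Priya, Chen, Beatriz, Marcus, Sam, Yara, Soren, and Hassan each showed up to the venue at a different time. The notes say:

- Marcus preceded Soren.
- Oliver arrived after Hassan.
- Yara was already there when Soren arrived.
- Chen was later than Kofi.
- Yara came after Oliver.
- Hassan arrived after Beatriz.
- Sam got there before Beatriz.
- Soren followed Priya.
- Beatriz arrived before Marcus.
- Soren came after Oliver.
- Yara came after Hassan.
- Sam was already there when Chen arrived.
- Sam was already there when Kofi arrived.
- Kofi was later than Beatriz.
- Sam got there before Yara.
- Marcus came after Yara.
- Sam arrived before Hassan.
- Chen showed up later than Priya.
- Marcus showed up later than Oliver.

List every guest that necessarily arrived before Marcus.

Directly stated before Marcus: Beatriz, Oliver, and Yara.
Hassan reaches Marcus via Hassan → Oliver → Marcus.
Sam reaches Marcus via Sam → Beatriz → Marcus.
No chain forces Soren (or any of the others) ahead of Marcus.

Beatriz, Hassan, Oliver, Sam, Yara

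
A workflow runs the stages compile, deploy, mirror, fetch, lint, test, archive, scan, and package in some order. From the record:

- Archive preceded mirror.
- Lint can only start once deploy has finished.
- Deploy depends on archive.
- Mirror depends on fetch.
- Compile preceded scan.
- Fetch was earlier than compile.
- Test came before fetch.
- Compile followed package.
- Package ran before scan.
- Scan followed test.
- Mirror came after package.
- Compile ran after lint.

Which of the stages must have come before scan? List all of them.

Directly stated before scan: compile, package, and test.
Archive reaches scan via archive → deploy → lint → compile → scan.
Deploy reaches scan via deploy → lint → compile → scan.
Fetch reaches scan via fetch → compile → scan.
Likewise lint reaches scan by chaining the stated constraints.
No chain forces mirror ahead of scan.

archive, compile, deploy, fetch, lint, package, test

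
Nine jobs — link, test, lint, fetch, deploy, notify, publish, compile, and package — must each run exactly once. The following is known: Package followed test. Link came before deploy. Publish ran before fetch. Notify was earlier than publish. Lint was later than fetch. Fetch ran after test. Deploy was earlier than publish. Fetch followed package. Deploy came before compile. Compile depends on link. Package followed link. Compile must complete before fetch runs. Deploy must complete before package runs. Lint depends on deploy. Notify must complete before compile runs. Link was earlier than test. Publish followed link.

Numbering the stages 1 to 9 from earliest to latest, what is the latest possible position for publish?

Publish must come before fetch and lint — 2 stages forced after it.
Everything else can be placed before publish in some valid order, so publish can sit as late as position 9 − 2 = 7.

7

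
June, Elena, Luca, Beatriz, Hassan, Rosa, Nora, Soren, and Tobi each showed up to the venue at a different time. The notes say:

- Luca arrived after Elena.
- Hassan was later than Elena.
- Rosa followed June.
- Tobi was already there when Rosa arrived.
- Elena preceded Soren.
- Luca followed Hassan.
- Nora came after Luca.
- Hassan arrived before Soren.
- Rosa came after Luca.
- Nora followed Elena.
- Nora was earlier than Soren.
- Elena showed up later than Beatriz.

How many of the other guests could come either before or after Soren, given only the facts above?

3

Forced before Soren: Beatriz, Elena, Hassan, Luca, and Nora.
That leaves June, Rosa, and Tobi with no forced order relative to Soren — 3.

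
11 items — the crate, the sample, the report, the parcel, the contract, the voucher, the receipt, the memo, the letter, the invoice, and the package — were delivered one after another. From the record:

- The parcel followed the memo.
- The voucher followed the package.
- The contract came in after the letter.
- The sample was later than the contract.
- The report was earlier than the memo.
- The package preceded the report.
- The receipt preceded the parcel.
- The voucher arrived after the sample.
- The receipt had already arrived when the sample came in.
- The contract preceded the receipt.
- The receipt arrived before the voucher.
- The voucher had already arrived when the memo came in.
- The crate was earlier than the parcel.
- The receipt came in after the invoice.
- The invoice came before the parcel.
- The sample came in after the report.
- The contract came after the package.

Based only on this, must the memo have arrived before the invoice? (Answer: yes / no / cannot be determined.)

Tracing the constraints gives the invoice → the receipt → the voucher → the memo, so the invoice must come before the memo.
That means the memo cannot be before the invoice.

no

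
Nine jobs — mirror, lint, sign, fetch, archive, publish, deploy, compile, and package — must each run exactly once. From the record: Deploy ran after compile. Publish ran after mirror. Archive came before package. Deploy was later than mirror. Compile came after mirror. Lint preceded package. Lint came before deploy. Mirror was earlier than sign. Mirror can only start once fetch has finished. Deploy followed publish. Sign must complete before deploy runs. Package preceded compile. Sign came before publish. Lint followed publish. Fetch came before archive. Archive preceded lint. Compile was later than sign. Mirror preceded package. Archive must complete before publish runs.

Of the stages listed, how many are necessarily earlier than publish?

Directly stated before publish: archive, mirror, and sign.
Fetch reaches publish via fetch → archive → publish.
No chain forces package (or any of the others) ahead of publish.
That's archive, fetch, mirror, and sign — 4 in all.

4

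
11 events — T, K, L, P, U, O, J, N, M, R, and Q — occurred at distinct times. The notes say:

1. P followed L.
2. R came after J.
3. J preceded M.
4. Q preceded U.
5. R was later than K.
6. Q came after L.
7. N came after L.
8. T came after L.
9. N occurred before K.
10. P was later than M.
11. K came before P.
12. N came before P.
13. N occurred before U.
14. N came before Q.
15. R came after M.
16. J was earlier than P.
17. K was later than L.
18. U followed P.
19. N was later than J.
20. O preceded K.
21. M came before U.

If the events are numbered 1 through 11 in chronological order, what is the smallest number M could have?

2

J must come before M — 1 forced predecessor.
Nothing else is forced ahead of M, so its earliest slot is position 1 + 1 = 2.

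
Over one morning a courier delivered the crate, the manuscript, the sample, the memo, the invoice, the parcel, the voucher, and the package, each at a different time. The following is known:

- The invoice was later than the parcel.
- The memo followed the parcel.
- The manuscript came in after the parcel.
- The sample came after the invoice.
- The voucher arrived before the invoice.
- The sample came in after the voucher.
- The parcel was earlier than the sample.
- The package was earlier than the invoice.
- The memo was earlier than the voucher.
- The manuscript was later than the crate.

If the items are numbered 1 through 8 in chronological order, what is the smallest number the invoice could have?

The memo, the package, the parcel, and the voucher must all come before the invoice — 4 forced predecessors.
Nothing else is forced ahead of the invoice, so its earliest slot is position 4 + 1 = 5.

5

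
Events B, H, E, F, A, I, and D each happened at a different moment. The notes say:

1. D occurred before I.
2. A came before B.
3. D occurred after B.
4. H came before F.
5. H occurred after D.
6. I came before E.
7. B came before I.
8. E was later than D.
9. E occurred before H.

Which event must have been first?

A has a chain of constraints placing it before every other event, so A must be first.

A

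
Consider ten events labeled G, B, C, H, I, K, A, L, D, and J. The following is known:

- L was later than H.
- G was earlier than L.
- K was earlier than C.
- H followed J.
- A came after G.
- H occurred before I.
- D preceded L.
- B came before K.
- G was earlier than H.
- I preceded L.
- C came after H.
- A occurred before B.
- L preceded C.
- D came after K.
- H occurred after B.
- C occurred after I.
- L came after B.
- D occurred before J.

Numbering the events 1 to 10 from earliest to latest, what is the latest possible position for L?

L must come before C — 1 event forced after it.
Everything else can be placed before L in some valid order, so L can sit as late as position 10 − 1 = 9.

9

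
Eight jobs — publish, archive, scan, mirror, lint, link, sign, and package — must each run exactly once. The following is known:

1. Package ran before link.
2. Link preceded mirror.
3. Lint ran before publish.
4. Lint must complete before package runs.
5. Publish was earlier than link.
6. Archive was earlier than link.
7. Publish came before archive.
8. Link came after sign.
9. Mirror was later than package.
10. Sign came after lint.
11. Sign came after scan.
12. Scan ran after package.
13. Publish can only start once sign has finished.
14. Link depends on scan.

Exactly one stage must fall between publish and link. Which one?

Tracing the constraints gives publish → archive → link, so archive sits after publish and before link.
No other stage is forced both after publish and before link.

archive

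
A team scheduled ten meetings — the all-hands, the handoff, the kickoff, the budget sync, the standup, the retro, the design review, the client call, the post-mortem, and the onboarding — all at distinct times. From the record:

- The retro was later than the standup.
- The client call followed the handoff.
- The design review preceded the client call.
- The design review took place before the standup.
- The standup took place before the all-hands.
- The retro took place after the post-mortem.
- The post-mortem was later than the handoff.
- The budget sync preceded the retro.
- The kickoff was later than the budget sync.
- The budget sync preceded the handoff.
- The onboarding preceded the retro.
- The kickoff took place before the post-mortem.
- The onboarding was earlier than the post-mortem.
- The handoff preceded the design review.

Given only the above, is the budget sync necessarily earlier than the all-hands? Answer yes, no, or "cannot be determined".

Chain the constraints: the budget sync → the handoff → the design review → the standup → the all-hands. Each link is directly stated, so the budget sync comes before the all-hands.

yes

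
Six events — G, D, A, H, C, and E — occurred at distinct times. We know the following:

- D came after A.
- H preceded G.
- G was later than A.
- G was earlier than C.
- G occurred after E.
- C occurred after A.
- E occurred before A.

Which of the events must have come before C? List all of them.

A, E, G, H

Directly stated before C: A and G.
E reaches C via E → G → C.
H reaches C via H → G → C.
No chain forces D ahead of C.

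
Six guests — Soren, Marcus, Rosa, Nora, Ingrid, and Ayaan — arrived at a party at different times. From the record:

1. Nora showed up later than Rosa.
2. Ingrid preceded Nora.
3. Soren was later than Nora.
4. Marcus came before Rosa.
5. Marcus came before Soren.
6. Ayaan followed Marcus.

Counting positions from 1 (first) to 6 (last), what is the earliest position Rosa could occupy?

2

Marcus must come before Rosa — 1 forced predecessor.
Nothing else is forced ahead of Rosa, so their earliest slot is position 1 + 1 = 2.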